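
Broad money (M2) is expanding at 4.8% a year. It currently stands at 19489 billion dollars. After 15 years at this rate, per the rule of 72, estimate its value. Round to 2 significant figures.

about 39000 billion dollars

Doubling time ≈ 72/4.8 = 15.00 years.
15 years is 15/15.00 ≈ 1.00 doublings, a factor of 2^1.00 ≈ 2.00.
19489 × 2.00 ≈ 39000 billion dollars.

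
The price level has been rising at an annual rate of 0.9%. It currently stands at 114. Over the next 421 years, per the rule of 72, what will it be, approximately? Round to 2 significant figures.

It doubles every 72/0.9 ≈ 80.00 years, so 421 years is 5.26 doublings.
2^5.26 ≈ 38.32; 114 × 38.32 ≈ 4400.

approximately 4400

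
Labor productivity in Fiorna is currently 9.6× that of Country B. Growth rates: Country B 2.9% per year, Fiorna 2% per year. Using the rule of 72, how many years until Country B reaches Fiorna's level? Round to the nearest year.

Country B gains on Fiorna at 2.9% − 2% = 0.9 points a year.
At that relative rate the gap halves every 72/0.9 ≈ 80.00 years.
A 9.6× gap takes log₂(9.6) ≈ 3.26 halvings to close: 3.26 × 80.00 ≈ 261 years.

approximately 261 years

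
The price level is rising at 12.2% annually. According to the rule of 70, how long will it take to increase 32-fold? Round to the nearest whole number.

roughly 29 years

At 12.2% it doubles every 70/12.2 ≈ 5.74 years.
Getting to 32× needs 5 doublings: 5 × 5.74 ≈ 29 years.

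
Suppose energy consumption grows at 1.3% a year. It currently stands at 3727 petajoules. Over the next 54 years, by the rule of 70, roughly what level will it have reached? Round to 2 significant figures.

7500 petajoules

It doubles every 70/1.3 ≈ 53.85 years, so 54 years is 1.00 doublings.
2^1.00 ≈ 2.00; 3727 × 2.00 ≈ 7500 petajoules.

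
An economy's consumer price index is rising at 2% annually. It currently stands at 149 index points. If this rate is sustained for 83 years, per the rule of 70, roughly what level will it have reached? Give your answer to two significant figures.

around 770 index points

It doubles every 70/2 ≈ 35.00 years, so 83 years is 2.37 doublings.
2^2.37 ≈ 5.17; 149 × 5.17 ≈ 770 index points.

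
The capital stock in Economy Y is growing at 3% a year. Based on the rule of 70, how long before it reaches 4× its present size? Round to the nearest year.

roughly 47 years

Doubling time ≈ 70/3 = 23.33 years.
4 = 2^2, so 2 doublings → 47 years.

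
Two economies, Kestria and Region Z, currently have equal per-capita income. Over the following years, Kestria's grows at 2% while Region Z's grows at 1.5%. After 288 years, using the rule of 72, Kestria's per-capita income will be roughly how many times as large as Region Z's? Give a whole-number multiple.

Only the 0.5-point difference matters.
72/0.5 ≈ 144.00 years per doubling of the ratio; 288 years gives 2.00 doublings, so ≈ 4×.

roughly 4 times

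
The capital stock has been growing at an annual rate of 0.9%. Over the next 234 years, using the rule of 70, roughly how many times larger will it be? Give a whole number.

roughly 8 times

At 0.9% one doubling takes ≈ 77.78 years; 234 years is 3 of them, so ×8.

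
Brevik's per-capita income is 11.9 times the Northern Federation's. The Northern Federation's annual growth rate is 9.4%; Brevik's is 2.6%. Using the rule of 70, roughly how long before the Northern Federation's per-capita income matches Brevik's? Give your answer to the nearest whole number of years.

What matters is the difference: 6.8 pp.
Rule of 70 on the gap: the ratio halves every 70/6.8 ≈ 10.29 years.
An 11.9 times gap takes log₂(11.9) ≈ 3.57 halvings to close: 3.57 × 10.29 ≈ 37 years.

≈ 37 years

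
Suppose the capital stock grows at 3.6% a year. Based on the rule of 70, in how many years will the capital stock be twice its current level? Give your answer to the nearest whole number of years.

Doubling time ≈ 70 / 3.6 = 19.44 years.

roughly 19 years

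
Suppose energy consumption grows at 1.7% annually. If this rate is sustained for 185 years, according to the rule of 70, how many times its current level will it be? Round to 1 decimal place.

around 22.5 times

Doubling time ≈ 70/1.7 = 41.18 years.
185 years / 41.18 ≈ 4.49 doublings → factor 2^4.49 ≈ 22.5.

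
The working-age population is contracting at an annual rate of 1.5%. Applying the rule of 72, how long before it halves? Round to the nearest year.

≈ 48 years

The rule works in reverse for decay: 72/1.5 ≈ 48.00 years to halve.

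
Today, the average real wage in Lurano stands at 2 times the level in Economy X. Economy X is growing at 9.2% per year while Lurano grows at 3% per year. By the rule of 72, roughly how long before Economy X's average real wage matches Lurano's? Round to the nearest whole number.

≈ 12 years

Economy X gains on Lurano at 9.2% − 3% = 6.2 points a year.
At that relative rate the gap halves every 72/6.2 ≈ 11.61 years.
A 2 times gap closes after 1 halving: 1 × 11.61 ≈ 12 years.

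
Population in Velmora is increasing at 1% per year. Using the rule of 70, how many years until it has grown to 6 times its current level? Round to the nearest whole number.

At 1% it doubles every 70/1 ≈ 70.00 years.
Reaching 6× takes log₂(6) ≈ 2.58 doublings.
2.58 × 70.00 ≈ 181 years.

181 years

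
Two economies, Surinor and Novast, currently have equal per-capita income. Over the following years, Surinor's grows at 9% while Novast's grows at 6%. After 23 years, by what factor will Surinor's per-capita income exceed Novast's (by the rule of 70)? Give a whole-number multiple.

roughly 2 times

Rate gap = 9% − 6% = 3 points.
The ratio doubles every 70/3 ≈ 23.33 years.
23/23.33 ≈ 0.99 doublings → ratio ≈ 2^0.99 ≈ 2.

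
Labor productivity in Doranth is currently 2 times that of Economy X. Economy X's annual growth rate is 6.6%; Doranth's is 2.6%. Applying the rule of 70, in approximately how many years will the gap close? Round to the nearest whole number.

approximately 18 years

Economy X gains on Doranth at 6.6% − 2.6% = 4 points a year.
At that relative rate the gap halves every 70/4 ≈ 17.50 years.
A 2 times gap closes after 1 halving: 1 × 17.50 ≈ 18 years.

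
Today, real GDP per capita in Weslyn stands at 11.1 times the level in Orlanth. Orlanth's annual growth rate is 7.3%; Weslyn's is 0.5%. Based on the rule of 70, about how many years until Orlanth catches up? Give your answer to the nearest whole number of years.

around 36 years

Orlanth gains on Weslyn at 7.3% − 0.5% = 6.8 points a year.
At that relative rate the gap halves every 70/6.8 ≈ 10.29 years.
An 11.1 times gap takes log₂(11.1) ≈ 3.47 halvings to close: 3.47 × 10.29 ≈ 36 years.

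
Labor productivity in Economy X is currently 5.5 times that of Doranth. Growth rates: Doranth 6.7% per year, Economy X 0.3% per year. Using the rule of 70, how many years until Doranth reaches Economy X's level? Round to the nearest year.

≈ 27 years

Doranth gains on Economy X at 6.7% − 0.3% = 6.4 points a year.
At that relative rate the gap halves every 70/6.4 ≈ 10.94 years.
A 5.5 times gap takes log₂(5.5) ≈ 2.46 halvings to close: 2.46 × 10.94 ≈ 27 years.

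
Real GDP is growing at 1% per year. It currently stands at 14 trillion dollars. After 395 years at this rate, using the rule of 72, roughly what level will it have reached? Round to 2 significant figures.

Doubling time ≈ 72/1 = 72.00 years.
395 years is 395/72.00 ≈ 5.49 doublings, a factor of 2^5.49 ≈ 44.94.
14 × 44.94 ≈ 630 trillion dollars.

about 630 trillion dollars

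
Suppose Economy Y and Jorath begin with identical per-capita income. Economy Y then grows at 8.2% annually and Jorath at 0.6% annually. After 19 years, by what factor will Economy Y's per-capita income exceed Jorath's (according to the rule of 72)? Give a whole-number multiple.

≈ 4 times

Only the 7.6-point difference matters.
72/7.6 ≈ 9.47 years per doubling of the ratio; 19 years gives 2.01 doublings, so ≈ 4×.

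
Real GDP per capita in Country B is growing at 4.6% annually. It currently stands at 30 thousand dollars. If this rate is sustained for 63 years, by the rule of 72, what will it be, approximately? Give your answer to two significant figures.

approximately 490 thousand dollars

It doubles every 72/4.6 ≈ 15.65 years, so 63 years is 4.03 doublings.
2^4.03 ≈ 16.34; 30 × 16.34 ≈ 490 thousand dollars.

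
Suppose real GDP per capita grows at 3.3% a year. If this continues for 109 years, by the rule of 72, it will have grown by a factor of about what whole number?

72/3.3 ≈ 21.82 years per doubling.
109 years fits 5 doublings: 2^5 = 32.

around 32 times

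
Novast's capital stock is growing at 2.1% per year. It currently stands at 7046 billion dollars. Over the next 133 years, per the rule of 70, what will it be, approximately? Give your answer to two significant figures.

around 110000 billion dollars

Doubling time ≈ 70/2.1 = 33.33 years.
133 years is 133/33.33 ≈ 3.99 doublings, a factor of 2^3.99 ≈ 15.89.
7046 × 15.89 ≈ 110000 billion dollars.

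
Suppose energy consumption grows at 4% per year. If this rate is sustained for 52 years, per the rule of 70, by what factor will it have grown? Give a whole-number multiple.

around 8 times

Doubling time ≈ 70/4 = 17.50 years.
52/17.50 ≈ 3 doublings, so about 2^3 = 8×.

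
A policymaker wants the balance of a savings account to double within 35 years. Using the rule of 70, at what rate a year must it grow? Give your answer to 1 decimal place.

around 2.0%

70 / 35 ≈ 2.00, so about 2.0% a year.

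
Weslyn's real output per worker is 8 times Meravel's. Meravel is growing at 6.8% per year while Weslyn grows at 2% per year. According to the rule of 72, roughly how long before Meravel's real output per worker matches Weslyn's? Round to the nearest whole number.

What matters is the difference: 4.8 pp.
Rule of 72 on the gap: the ratio halves every 72/4.8 ≈ 15.00 years.
An 8 times gap closes after 3 halvings: 3 × 15.00 ≈ 45 years.

approximately 45 years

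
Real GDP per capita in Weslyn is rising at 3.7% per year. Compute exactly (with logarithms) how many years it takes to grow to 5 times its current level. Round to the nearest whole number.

44 years

t = ln(5) / ln(1 + 0.037) = 1.6094 / 0.036332 ≈ 44.30.
≈ 44 years.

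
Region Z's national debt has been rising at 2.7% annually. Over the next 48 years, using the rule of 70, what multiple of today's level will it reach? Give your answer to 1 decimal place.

roughly 3.6 times

Doubling time ≈ 70/2.7 = 25.93 years.
48 years / 25.93 ≈ 1.85 doublings → factor 2^1.85 ≈ 3.6.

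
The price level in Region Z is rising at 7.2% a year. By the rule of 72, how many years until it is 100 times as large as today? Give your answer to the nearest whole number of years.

At 7.2% it doubles every 72/7.2 ≈ 10.00 years.
100× is log₂ 100 ≈ 6.64 doublings, so ≈ 6.64 × 10.00 = 66 years.

approximately 66 years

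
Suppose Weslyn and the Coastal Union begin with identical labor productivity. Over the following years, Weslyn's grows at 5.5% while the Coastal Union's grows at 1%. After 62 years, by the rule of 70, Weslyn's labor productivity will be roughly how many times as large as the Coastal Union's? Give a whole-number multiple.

Rate gap = 5.5% − 1% = 4.5 points.
The ratio doubles every 70/4.5 ≈ 15.56 years.
62/15.56 ≈ 3.98 doublings → ratio ≈ 2^3.98 ≈ 16.

approximately 16 times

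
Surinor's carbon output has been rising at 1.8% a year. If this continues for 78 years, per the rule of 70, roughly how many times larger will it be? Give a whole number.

Doubling time ≈ 70/1.8 = 38.89 years.
78/38.89 ≈ 2 doublings, so about 2^2 = 4×.

around 4 times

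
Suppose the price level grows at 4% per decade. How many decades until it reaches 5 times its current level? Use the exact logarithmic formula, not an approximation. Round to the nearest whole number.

41 decades

t = ln(5) / ln(1 + 0.04) = 1.6094 / 0.039221 ≈ 41.03.
≈ 41 decades.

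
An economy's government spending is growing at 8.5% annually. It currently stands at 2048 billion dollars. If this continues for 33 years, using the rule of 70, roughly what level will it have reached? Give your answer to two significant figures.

around 33000 billion dollars

It doubles every 70/8.5 ≈ 8.24 years, so 33 years is 4.00 doublings.
2^4.00 ≈ 16.00; 2048 × 16.00 ≈ 33000 billion dollars.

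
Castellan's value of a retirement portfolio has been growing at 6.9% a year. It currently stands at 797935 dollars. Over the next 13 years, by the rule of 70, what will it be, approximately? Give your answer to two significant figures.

It doubles every 70/6.9 ≈ 10.14 years, so 13 years is 1.28 doublings.
2^1.28 ≈ 2.43; 797935 × 2.43 ≈ 1900000 dollars.

around 1900000 dollars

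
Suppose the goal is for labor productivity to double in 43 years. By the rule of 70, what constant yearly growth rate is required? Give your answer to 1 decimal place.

approximately 1.6% per year

70 / 43 ≈ 1.63, so about 1.6% per year.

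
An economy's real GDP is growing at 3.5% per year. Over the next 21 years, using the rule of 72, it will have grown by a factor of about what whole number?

At 3.5% one doubling takes ≈ 20.57 years; 21 years is 1 of them, so ×2.

around 2 times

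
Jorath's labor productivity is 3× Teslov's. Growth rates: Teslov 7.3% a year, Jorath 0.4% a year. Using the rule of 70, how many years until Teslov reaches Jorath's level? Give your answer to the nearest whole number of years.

16 years

What matters is the difference: 6.9 pp.
Rule of 70 on the gap: the ratio halves every 70/6.9 ≈ 10.14 years.
A 3× gap takes log₂(3) ≈ 1.58 halvings to close: 1.58 × 10.14 ≈ 16 years.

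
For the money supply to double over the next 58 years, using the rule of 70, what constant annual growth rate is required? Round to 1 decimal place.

approximately 1.2% annually

70 / 58 ≈ 1.21, so about 1.2% annually.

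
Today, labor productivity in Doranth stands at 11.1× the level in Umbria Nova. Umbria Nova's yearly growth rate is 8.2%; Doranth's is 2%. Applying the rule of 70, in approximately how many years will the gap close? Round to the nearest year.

What matters is the difference: 6.2 pp.
Rule of 70 on the gap: the ratio halves every 70/6.2 ≈ 11.29 years.
An 11.1× gap takes log₂(11.1) ≈ 3.47 halvings to close: 3.47 × 11.29 ≈ 39 years.

approximately 39 years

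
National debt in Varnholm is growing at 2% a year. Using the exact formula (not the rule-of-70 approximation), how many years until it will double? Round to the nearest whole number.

t = ln(2) / ln(1 + 0.02) = 0.6931 / 0.019803 ≈ 35.00.
≈ 35 years.

35 years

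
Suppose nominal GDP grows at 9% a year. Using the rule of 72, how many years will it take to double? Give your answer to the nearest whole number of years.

At 9%, doubling takes about 72/9 = 8.00 years.

roughly 8 years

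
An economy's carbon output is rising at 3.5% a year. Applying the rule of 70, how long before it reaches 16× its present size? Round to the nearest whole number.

Doubling time ≈ 70/3.5 = 20.00 years.
16× is 4 doublings, so 4 × 20.00 ≈ 80 years.

approximately 80 years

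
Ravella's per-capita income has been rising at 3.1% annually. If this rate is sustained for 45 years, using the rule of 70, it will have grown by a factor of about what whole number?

approximately 4 times

70/3.1 ≈ 22.58 years per doubling.
45 years fits 2 doublings: 2^2 = 4.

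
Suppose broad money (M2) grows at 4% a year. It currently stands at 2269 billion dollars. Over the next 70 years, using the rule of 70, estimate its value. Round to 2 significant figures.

about 36000 billion dollars

It doubles every 70/4 ≈ 17.50 years, so 70 years is 4.00 doublings.
2^4.00 ≈ 16.00; 2269 × 16.00 ≈ 36000 billion dollars.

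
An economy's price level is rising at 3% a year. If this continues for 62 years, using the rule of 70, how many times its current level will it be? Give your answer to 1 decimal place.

roughly 6.3 times

Doubles every ≈ 23.33 years (70/3).
62 years is 2.66 doublings; 2^2.66 ≈ 6.3×.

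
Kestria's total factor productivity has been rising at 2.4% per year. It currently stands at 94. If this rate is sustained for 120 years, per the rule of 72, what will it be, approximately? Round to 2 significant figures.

Doubling time ≈ 72/2.4 = 30.00 years.
120 years is 120/30.00 ≈ 4.00 doublings, a factor of 2^4.00 ≈ 16.00.
94 × 16.00 ≈ 1500.

≈ 1500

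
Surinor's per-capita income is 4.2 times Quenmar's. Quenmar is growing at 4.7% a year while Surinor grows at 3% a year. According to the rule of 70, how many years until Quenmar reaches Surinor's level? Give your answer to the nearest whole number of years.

around 85 years

What matters is the difference: 1.7 pp.
Rule of 70 on the gap: the ratio halves every 70/1.7 ≈ 41.18 years.
A 4.2 times gap takes log₂(4.2) ≈ 2.07 halvings to close: 2.07 × 41.18 ≈ 85 years.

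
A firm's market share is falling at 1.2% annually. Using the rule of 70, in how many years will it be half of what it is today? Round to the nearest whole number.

58 years

The rule works in reverse for decay: 70/1.2 ≈ 58.33 years to halve.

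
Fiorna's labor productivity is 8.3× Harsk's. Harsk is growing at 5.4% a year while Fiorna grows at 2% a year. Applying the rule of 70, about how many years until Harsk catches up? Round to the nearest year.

around 63 years

Harsk gains on Fiorna at 5.4% − 2% = 3.4 points a year.
At that relative rate the gap halves every 70/3.4 ≈ 20.59 years.
An 8.3× gap takes log₂(8.3) ≈ 3.05 halvings to close: 3.05 × 20.59 ≈ 63 years.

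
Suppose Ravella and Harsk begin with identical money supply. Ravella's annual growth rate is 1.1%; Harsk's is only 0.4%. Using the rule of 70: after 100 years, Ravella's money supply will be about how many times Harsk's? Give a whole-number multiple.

around 2 times

Only the 0.7-point difference matters.
70/0.7 ≈ 100.00 years per doubling of the ratio; 100 years gives 1.00 doublings, so ≈ 2×.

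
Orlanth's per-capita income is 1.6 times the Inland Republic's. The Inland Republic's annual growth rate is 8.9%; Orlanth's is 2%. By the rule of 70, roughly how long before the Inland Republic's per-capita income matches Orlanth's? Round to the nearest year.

about 7 years

the Inland Republic gains on Orlanth at 8.9% − 2% = 6.9 points a year.
At that relative rate the gap halves every 70/6.9 ≈ 10.14 years.
A 1.6 times gap takes log₂(1.6) ≈ 0.68 halvings to close: 0.68 × 10.14 ≈ 7 years.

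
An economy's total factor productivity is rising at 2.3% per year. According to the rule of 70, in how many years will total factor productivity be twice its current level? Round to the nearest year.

≈ 30 years

At 2.3%, doubling takes about 70/2.3 = 30.43 years.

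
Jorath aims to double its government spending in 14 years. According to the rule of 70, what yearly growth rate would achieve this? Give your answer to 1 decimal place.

roughly 5.0% per year

70 / 14 ≈ 5.00, so about 5.0% per year.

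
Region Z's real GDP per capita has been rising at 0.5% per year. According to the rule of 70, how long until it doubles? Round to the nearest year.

approximately 140 years

Doubling time ≈ 70 / 0.5 = 140.00 years.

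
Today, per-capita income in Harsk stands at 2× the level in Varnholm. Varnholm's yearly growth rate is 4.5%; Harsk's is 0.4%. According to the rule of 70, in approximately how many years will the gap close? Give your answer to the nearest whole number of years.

The growth-rate gap is 4.5% − 0.4% = 4.1 percentage points.
So the ratio between them halves every 70/4.1 ≈ 17.07 years.
A 2× gap closes after 1 halving: 1 × 17.07 ≈ 17 years.

≈ 17 years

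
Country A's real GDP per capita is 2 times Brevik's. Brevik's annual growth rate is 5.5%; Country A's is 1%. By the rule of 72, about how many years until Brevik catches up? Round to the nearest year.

What matters is the difference: 4.5 pp.
Rule of 72 on the gap: the ratio halves every 72/4.5 ≈ 16.00 years.
A 2 times gap closes after 1 halving: 1 × 16.00 ≈ 16 years.

approximately 16 years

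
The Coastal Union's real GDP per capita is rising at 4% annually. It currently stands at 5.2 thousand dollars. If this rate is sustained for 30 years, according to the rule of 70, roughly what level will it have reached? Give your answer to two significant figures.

17 thousand dollars

Doubling time ≈ 70/4 = 17.50 years.
30 years is 30/17.50 ≈ 1.71 doublings, a factor of 2^1.71 ≈ 3.27.
5.2 × 3.27 ≈ 17 thousand dollars.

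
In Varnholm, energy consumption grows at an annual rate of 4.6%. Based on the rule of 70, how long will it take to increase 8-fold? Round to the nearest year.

≈ 46 years

Doubling time ≈ 70/4.6 = 15.22 years.
Getting to 8× needs 3 doublings: 3 × 15.22 ≈ 46 years.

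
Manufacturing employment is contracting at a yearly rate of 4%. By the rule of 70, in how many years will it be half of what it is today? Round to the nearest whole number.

approximately 18 years

The rule works in reverse for decay: 70/4 ≈ 17.50 years to halve.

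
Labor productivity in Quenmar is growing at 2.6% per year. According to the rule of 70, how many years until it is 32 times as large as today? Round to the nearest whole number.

One doubling takes 70/2.6 = 26.92 years.
32× is 5 doublings, so 5 × 26.92 ≈ 135 years.

about 135 years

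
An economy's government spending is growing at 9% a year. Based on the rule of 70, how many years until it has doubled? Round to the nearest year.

70/9 ≈ 7.78, so it doubles roughly every 8 years.

8 years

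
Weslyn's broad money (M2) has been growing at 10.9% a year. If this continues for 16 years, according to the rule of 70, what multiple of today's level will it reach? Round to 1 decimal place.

roughly 5.6 times

Doubling time ≈ 70/10.9 = 6.42 years.
16 years / 6.42 ≈ 2.49 doublings → factor 2^2.49 ≈ 5.6.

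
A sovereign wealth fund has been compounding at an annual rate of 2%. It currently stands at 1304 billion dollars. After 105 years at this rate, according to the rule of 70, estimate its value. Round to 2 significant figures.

about 10000 billion dollars

It doubles every 70/2 ≈ 35.00 years, so 105 years is 3.00 doublings.
2^3.00 ≈ 8.00; 1304 × 8.00 ≈ 10000 billion dollars.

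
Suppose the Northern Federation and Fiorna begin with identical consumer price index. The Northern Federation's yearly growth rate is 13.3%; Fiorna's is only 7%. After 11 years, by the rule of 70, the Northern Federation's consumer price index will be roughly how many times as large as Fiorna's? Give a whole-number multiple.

approximately 2 times

the Northern Federation pulls ahead at 6.3 pp per year, so the ratio doubles every 70/6.3 ≈ 11.11 years.
In 11 years that's 0.99 doublings: 2^0.99 ≈ 2.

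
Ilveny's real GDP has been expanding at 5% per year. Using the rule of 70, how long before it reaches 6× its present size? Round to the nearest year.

approximately 36 years

Doubling time ≈ 70/5 = 14.00 years.
6× is log₂ 6 ≈ 2.58 doublings, so ≈ 2.58 × 14.00 = 36 years.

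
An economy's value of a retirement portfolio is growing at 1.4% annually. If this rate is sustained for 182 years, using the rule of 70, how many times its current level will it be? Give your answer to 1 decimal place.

Doubles every ≈ 50.00 years (70/1.4).
182 years is 3.64 doublings; 2^3.64 ≈ 12.5×.

around 12.5 times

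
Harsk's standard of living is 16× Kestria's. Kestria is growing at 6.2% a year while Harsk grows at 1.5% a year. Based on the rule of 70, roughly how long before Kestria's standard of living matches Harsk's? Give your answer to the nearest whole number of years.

Kestria gains on Harsk at 6.2% − 1.5% = 4.7 points a year.
At that relative rate the gap halves every 70/4.7 ≈ 14.89 years.
A 16× gap closes after 4 halvings: 4 × 14.89 ≈ 60 years.

≈ 60 years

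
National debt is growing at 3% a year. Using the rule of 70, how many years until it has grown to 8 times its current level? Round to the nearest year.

Doubling time ≈ 70/3 = 23.33 years.
8 = 2^3, so 3 doublings → 70 years.

roughly 70 years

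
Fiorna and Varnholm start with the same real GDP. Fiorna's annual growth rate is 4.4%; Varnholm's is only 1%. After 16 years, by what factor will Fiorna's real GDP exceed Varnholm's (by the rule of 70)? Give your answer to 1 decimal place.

roughly 1.7 times

Rate gap = 4.4% − 1% = 3.4 points.
The ratio doubles every 70/3.4 ≈ 20.59 years.
16/20.59 ≈ 0.78 doublings → ratio ≈ 2^0.78 ≈ 1.7.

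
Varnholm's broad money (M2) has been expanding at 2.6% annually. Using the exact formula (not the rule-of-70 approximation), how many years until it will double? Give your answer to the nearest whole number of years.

27 years

t = ln(2) / ln(1 + 0.026) = 0.6931 / 0.025668 ≈ 27.00.
≈ 27 years.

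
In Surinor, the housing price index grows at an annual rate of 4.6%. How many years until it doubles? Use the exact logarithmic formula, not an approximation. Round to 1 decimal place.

15.4 years

t = ln(2) / ln(1 + 0.046) = 0.6931 / 0.044973 ≈ 15.41.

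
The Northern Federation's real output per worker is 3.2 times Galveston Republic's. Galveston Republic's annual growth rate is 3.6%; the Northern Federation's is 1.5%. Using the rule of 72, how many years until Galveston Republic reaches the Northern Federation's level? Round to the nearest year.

The growth-rate gap is 3.6% − 1.5% = 2.1 percentage points.
So the ratio between them halves every 72/2.1 ≈ 34.29 years.
A 3.2 times gap takes log₂(3.2) ≈ 1.68 halvings to close: 1.68 × 34.29 ≈ 58 years.

approximately 58 years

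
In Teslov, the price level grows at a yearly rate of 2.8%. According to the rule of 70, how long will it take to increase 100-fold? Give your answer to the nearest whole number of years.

One doubling takes 70/2.8 = 25.00 years.
Reaching 100× takes log₂(100) ≈ 6.64 doublings.
6.64 × 25.00 ≈ 166 years.

166 years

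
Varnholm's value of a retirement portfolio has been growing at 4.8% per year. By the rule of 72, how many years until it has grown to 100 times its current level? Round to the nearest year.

≈ 100 years

At 4.8% it doubles every 72/4.8 ≈ 15.00 years.
Reaching 100× takes log₂(100) ≈ 6.64 doublings.
6.64 × 15.00 ≈ 100 years.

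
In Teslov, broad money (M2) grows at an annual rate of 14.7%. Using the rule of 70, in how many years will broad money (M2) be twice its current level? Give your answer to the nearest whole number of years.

≈ 5 years

70/14.7 ≈ 4.76, so it doubles roughly every 5 years.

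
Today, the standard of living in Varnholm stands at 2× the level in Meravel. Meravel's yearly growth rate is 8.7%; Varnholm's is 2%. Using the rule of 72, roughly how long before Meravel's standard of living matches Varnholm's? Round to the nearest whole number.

about 11 years

The growth-rate gap is 8.7% − 2% = 6.7 percentage points.
So the ratio between them halves every 72/6.7 ≈ 10.75 years.
A 2× gap closes after 1 halving: 1 × 10.75 ≈ 11 years.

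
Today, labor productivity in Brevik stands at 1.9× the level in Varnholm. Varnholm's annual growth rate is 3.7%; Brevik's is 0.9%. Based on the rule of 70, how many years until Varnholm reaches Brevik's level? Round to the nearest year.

The growth-rate gap is 3.7% − 0.9% = 2.8 percentage points.
So the ratio between them halves every 70/2.8 ≈ 25.00 years.
A 1.9× gap takes log₂(1.9) ≈ 0.93 halvings to close: 0.93 × 25.00 ≈ 23 years.

≈ 23 years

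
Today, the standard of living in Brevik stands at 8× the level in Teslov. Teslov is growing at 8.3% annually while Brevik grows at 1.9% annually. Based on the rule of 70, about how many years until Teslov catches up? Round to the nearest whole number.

approximately 33 years

What matters is the difference: 6.4 pp.
Rule of 70 on the gap: the ratio halves every 70/6.4 ≈ 10.94 years.
An 8× gap closes after 3 halvings: 3 × 10.94 ≈ 33 years.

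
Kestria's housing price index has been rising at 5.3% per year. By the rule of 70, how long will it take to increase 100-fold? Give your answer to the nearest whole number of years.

Doubling time ≈ 70/5.3 = 13.21 years.
Reaching 100× takes log₂(100) ≈ 6.64 doublings.
6.64 × 13.21 ≈ 88 years.

around 88 years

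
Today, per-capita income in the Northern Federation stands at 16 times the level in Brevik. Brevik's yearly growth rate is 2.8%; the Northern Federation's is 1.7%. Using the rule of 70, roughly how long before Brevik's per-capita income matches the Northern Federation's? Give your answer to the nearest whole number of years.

The growth-rate gap is 2.8% − 1.7% = 1.1 percentage points.
So the ratio between them halves every 70/1.1 ≈ 63.64 years.
A 16 times gap closes after 4 halvings: 4 × 63.64 ≈ 255 years.

255 years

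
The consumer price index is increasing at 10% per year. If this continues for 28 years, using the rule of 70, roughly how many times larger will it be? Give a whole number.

70/10 ≈ 7.00 years per doubling.
28 years fits 4 doublings: 2^4 = 16.

roughly 16 times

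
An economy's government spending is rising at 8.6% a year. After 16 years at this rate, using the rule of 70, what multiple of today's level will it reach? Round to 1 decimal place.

approximately 3.9 times

Doubling time ≈ 70/8.6 = 8.14 years.
16 years / 8.14 ≈ 1.97 doublings → factor 2^1.97 ≈ 3.9.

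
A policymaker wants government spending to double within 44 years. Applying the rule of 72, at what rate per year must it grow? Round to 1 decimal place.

around 1.6%

72 / 44 ≈ 1.64, so about 1.6% per year.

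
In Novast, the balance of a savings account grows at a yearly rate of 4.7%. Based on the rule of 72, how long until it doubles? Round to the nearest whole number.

Doubling time ≈ 72 / 4.7 = 15.32 years.

≈ 15 years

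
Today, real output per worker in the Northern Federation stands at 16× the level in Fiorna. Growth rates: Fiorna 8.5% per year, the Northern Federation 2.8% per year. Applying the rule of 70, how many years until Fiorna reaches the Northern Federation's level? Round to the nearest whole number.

What matters is the difference: 5.7 pp.
Rule of 70 on the gap: the ratio halves every 70/5.7 ≈ 12.28 years.
A 16× gap closes after 4 halvings: 4 × 12.28 ≈ 49 years.

approximately 49 years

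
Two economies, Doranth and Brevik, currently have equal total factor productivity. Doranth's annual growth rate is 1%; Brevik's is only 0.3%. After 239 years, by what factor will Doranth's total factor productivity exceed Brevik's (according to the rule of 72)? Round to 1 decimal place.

Rate gap = 1% − 0.3% = 0.7 points.
The ratio doubles every 72/0.7 ≈ 102.86 years.
239/102.86 ≈ 2.32 doublings → ratio ≈ 2^2.32 ≈ 5.0.

approximately 5.0 times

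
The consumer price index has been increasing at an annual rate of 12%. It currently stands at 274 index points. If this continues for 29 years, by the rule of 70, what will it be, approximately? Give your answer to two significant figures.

It doubles every 70/12 ≈ 5.83 years, so 29 years is 4.97 doublings.
2^4.97 ≈ 31.34; 274 × 31.34 ≈ 8600 index points.

approximately 8600 index points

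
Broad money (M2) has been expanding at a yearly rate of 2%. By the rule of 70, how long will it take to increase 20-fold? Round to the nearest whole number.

151 years

At 2% it doubles every 70/2 ≈ 35.00 years.
20× is log₂ 20 ≈ 4.32 doublings, so ≈ 4.32 × 35.00 = 151 years.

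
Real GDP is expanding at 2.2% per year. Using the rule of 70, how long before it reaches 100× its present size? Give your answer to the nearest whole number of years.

Doubling time ≈ 70/2.2 = 31.82 years.
Reaching 100× takes log₂(100) ≈ 6.64 doublings.
6.64 × 31.82 ≈ 211 years.

211 years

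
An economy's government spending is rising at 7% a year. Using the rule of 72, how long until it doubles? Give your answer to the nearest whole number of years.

≈ 10 years

At 7%, doubling takes about 72/7 = 10.29 years.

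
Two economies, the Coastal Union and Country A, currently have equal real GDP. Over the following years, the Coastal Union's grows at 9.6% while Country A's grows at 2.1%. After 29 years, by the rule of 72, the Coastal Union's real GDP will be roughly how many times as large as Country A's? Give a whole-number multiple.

≈ 8 times

the Coastal Union pulls ahead at 7.5 pp per year, so the ratio doubles every 72/7.5 ≈ 9.60 years.
In 29 years that's 3.02 doublings: 2^3.02 ≈ 8.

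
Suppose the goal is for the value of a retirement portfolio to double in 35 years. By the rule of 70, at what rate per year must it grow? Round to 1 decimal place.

approximately 2.0% per year

70 / 35 ≈ 2.00, so about 2.0% per year.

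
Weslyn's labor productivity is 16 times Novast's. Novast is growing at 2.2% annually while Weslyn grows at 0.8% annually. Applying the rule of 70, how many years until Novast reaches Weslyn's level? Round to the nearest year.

around 200 years

Novast gains on Weslyn at 2.2% − 0.8% = 1.4 points a year.
At that relative rate the gap halves every 70/1.4 ≈ 50.00 years.
A 16 times gap closes after 4 halvings: 4 × 50.00 ≈ 200 years.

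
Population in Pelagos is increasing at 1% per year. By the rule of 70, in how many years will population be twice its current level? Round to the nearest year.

Doubling time ≈ 70 / 1 = 70.00 years.

70 years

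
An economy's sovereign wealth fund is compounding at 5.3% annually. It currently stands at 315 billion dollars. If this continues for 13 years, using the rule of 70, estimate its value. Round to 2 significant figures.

Doubling time ≈ 70/5.3 = 13.21 years.
13 years is 13/13.21 ≈ 0.98 doublings, a factor of 2^0.98 ≈ 1.97.
315 × 1.97 ≈ 620 billion dollars.

around 620 billion dollars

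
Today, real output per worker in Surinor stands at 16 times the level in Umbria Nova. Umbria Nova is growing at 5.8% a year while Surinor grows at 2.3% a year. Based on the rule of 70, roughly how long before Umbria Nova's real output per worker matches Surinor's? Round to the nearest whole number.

≈ 80 years

Umbria Nova gains on Surinor at 5.8% − 2.3% = 3.5 points a year.
At that relative rate the gap halves every 70/3.5 ≈ 20.00 years.
A 16 times gap closes after 4 halvings: 4 × 20.00 ≈ 80 years.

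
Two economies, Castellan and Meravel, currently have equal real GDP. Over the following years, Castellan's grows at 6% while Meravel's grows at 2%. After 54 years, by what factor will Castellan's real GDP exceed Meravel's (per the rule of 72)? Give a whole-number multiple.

approximately 8 times

Only the 4-point difference matters.
72/4 ≈ 18.00 years per doubling of the ratio; 54 years gives 3.00 doublings, so ≈ 8×.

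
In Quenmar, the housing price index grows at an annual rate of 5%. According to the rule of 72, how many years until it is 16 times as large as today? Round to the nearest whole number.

Doubling time ≈ 72/5 = 14.40 years.
16 = 2^4, so 4 doublings → 58 years.

58 years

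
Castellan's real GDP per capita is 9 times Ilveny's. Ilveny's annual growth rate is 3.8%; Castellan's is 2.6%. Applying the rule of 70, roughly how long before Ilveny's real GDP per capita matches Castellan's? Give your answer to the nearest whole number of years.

Ilveny gains on Castellan at 3.8% − 2.6% = 1.2 points a year.
At that relative rate the gap halves every 70/1.2 ≈ 58.33 years.
A 9 times gap takes log₂(9) ≈ 3.17 halvings to close: 3.17 × 58.33 ≈ 185 years.

about 185 years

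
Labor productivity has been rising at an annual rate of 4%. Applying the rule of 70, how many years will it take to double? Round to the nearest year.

≈ 18 years

70/4 ≈ 17.50, so it doubles roughly every 18 years.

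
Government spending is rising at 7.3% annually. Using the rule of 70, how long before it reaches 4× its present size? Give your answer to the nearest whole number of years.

At 7.3% it doubles every 70/7.3 ≈ 9.59 years.
Getting to 4× needs 2 doublings: 2 × 9.59 ≈ 19 years.

≈ 19 years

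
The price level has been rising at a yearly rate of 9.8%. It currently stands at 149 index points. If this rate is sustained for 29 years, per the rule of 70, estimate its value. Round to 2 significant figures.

Doubling time ≈ 70/9.8 = 7.14 years.
29 years is 29/7.14 ≈ 4.06 doublings, a factor of 2^4.06 ≈ 16.68.
149 × 16.68 ≈ 2500 index points.

about 2500 index points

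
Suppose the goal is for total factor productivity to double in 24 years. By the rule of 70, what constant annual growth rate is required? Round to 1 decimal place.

around 2.9% a year

70 / 24 ≈ 2.92, so about 2.9% a year.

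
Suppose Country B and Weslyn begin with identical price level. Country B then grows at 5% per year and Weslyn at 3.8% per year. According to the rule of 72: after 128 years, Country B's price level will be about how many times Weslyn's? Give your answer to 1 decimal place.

Country B pulls ahead at 1.2 pp per year, so the ratio doubles every 72/1.2 ≈ 60.00 years.
In 128 years that's 2.13 doublings: 2^2.13 ≈ 4.4.

approximately 4.4 times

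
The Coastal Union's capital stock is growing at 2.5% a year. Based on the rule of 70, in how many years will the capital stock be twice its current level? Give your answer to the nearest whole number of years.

28 years

Doubling time ≈ 70 / 2.5 = 28.00 years.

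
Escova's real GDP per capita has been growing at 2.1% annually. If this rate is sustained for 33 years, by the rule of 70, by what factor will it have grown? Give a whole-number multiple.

Doubling time ≈ 70/2.1 = 33.33 years.
33/33.33 ≈ 1 doubling, so about 2^1 = 2×.

roughly 2 times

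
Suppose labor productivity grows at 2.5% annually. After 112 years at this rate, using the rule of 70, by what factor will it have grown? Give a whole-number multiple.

70/2.5 ≈ 28.00 years per doubling.
112 years fits 4 doublings: 2^4 = 16.

about 16 times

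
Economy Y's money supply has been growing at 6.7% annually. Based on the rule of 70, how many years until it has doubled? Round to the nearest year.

Doubling time ≈ 70 / 6.7 = 10.45 years.

≈ 10 years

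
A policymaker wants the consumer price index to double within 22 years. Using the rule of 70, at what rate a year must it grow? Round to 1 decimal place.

70 / 22 ≈ 3.18, so about 3.2% a year.

3.2% a year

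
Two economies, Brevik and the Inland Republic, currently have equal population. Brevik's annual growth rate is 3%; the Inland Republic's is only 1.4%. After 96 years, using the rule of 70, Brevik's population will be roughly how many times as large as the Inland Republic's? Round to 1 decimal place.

Brevik pulls ahead at 1.6 pp per year, so the ratio doubles every 70/1.6 ≈ 43.75 years.
In 96 years that's 2.19 doublings: 2^2.19 ≈ 4.6.

about 4.6 times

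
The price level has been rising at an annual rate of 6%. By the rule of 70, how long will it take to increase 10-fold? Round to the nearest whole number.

around 39 years

At 6% it doubles every 70/6 ≈ 11.67 years.
Reaching 10× takes log₂(10) ≈ 3.32 doublings.
3.32 × 11.67 ≈ 39 years.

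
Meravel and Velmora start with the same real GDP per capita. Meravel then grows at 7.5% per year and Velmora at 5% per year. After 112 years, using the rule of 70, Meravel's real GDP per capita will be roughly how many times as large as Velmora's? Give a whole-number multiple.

Rate gap = 7.5% − 5% = 2.5 points.
The ratio doubles every 70/2.5 ≈ 28.00 years.
112/28.00 ≈ 4.00 doublings → ratio ≈ 2^4.00 ≈ 16.

16 times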